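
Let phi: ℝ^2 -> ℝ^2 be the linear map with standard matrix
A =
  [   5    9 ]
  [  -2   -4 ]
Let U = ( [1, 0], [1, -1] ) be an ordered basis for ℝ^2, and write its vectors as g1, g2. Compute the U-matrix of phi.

Let P have columns g1, g2. Then [phi]_U = P^(-1) A P.
Here det P = -1, so P^(-1) is integer; computing A P first and then P^(-1)(A P) gives [[3, -2], [2, -2]].

[[3, -2], [2, -2]]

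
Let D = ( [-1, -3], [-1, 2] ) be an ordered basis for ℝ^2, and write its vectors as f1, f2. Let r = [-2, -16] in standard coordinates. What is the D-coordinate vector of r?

[4, -2]

Write r = c_1 f1 + c_2 f2 and solve for the c_i.
System: -c_1 - c_2 = -2, -3c_1 + 2c_2 = -16; solving gives c_1 = 4, c_2 = -2.
Check: 4f1 - 2f2 = [-2, -16].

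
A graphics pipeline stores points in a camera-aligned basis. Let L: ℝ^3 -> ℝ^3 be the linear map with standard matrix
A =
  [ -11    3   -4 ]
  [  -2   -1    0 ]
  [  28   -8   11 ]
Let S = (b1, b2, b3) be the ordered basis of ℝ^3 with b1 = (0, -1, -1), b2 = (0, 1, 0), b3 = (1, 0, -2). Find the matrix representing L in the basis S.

The j-th column of [L]_S is [L(bj)]_S.
L(b1) = A b1 = (1, 1, -3) = b1 + 2b2 + b3, so column 1 is (1, 2, 1).
Repeating for b2, b3 and assembling the columns gives [[1, 2, 0], [2, 1, -2], [1, 3, -3]].

[[1, 2, 0], [2, 1, -2], [1, 3, -3]]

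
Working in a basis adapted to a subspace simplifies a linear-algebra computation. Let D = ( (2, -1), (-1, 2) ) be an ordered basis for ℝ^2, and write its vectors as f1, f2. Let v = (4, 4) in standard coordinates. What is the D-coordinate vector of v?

(4, 4)

[v]_D is the unique c with M c = v, where M has columns f1, f2.
System: 2c_1 - c_2 = 4, -c_1 + 2c_2 = 4; solving gives c_1 = 4, c_2 = 4.
Check: 4f1 + 4f2 = (4, 4).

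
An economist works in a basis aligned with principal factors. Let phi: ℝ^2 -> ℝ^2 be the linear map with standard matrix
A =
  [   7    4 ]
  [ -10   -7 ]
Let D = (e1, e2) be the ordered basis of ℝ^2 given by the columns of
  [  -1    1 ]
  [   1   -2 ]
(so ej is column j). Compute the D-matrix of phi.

[[3, -2], [0, -3]]

Let P have columns e1, e2. Then [phi]_D = P^(-1) A P.
Here det P = 1, so P^(-1) is integer; computing A P first and then P^(-1)(A P) gives [[3, -2], [0, -3]].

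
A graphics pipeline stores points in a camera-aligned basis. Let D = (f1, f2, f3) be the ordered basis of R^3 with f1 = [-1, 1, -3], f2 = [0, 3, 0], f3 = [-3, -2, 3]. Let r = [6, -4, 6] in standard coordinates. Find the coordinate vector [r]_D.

[-3, -1, -1]

We seek scalars with c_1 f1 + ... + c_3 f3 = r; equivalently solve M c = r where the columns of M are f1, ..., f3.
Solving this 3x3 system gives c = (-3, -1, -1).
Check: -3f1 - f2 - f3 = [6, -4, 6].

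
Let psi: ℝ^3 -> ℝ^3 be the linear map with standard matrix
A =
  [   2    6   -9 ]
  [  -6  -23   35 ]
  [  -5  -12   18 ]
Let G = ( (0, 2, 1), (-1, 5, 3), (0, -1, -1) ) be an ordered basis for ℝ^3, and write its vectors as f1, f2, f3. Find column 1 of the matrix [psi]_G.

(1, -3, -2)

Compute psi(f1) = A f1 = (3, -11, -6) in standard coordinates.
Then write this in G-coordinates: solve for y in y_1 f1 + ... + y_3 f3 = (3, -11, -6).
This gives y = (1, -3, -2), which is column 1 of [psi]_G.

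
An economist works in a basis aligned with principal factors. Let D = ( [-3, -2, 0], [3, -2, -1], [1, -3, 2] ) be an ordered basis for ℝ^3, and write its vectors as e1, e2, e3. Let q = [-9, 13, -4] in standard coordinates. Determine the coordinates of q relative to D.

[0, -2, -3]

[q]_D is the unique c with M c = q, where M has columns e1, ..., e3.
Gaussian elimination on [M | q] yields c = (0, -2, -3).
Check: 0·e1 - 2e2 - 3e3 = [-9, 13, -4].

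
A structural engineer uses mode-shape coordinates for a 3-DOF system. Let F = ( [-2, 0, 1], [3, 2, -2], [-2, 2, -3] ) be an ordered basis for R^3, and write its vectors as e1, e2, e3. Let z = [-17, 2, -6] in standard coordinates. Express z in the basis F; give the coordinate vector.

Write z = c_1 e1 + ... + c_3 e3 and solve for the c_i.
Solving this 3x3 system gives c = (0, -3, 4).
Check: 0·e1 - 3e2 + 4e3 = [-17, 2, -6].

[0, -3, 4]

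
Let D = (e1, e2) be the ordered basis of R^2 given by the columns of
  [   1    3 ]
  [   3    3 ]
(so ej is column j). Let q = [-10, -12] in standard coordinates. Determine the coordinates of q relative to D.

[-1, -3]

[q]_D is the unique c with M c = q, where M has columns e1, e2.
System: c_1 + 3c_2 = -10, 3c_1 + 3c_2 = -12; solving gives c_1 = -1, c_2 = -3.
Check: -e1 - 3e2 = [-10, -12].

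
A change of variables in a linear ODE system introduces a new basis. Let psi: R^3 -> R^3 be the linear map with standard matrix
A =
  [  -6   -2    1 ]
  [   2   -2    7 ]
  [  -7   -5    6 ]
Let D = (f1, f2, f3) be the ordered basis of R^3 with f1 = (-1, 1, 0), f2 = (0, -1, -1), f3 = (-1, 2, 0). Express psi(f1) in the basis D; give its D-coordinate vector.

Compute psi(f1) = A f1 = (4, -4, 2) in standard coordinates.
Then write this in D-coordinates: solve for y in y_1 f1 + ... + y_3 f3 = (4, -4, 2).
This gives y = (-2, -2, -2), which is column 1 of [psi]_D.

(-2, -2, -2)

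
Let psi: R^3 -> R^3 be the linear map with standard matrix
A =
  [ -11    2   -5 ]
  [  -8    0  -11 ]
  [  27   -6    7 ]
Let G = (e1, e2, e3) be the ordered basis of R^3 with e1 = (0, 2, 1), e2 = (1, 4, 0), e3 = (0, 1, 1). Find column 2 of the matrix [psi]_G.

(1, -3, 2)

Compute psi(e2) = A e2 = (-3, -8, 3) in standard coordinates.
Then write this in G-coordinates: solve for y in y_1 e1 + ... + y_3 e3 = (-3, -8, 3).
This gives y = (1, -3, 2), which is column 2 of [psi]_G.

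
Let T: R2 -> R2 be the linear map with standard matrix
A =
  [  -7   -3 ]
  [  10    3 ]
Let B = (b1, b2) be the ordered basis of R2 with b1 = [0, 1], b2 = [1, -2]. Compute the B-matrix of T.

[[-3, 2], [-3, -1]]

The j-th column of [T]_B is [T(bj)]_B.
T(b1) = A b1 = [-3, 3] = -3b1 - 3b2, so column 1 is [-3, -3].
Repeating for b2 and assembling the columns gives [[-3, 2], [-3, -1]].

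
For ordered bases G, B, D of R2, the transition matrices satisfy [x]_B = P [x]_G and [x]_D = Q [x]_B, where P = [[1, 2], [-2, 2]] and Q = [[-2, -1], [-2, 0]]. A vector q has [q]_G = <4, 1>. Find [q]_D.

Apply P to get B-coordinates <6, -6>, then Q to get D-coordinates.
The result is [q]_D = <-6, -12>.

<-6, -12>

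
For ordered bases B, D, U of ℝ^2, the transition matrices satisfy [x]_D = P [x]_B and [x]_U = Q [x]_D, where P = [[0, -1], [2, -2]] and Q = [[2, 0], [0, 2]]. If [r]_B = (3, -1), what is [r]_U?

(2, 16)

Apply P to get D-coordinates (1, 8), then Q to get U-coordinates.
The result is [r]_U = (2, 16).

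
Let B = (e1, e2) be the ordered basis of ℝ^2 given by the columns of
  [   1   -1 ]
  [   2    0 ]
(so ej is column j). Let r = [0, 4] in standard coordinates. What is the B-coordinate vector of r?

Write r = c_1 e1 + c_2 e2 and solve for the c_i.
System: c_1 - c_2 = 0, 2c_1 + 0c_2 = 4; solving gives c_1 = 2, c_2 = 2.
Check: 2e1 + 2e2 = [0, 4].

[2, 2]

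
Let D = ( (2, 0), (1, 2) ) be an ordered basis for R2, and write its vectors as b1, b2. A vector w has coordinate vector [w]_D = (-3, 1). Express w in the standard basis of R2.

w = M [w]_D, where M has columns b1, b2.
Carrying out the matrix-vector product, w = (-5, 2).

(-5, 2)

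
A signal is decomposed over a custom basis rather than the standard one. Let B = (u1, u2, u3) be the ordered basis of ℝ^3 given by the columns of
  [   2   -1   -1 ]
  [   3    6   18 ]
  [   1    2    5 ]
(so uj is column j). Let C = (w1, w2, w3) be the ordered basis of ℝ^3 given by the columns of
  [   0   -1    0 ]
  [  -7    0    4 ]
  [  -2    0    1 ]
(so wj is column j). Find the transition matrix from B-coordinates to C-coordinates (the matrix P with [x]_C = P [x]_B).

Let M have columns uj and N have columns wj. Then for every x, N [x]_C = x = M [x]_B, so P = N^(-1) M.
Since det N = 1, N^(-1) has integer entries; multiplying gives P = [[-1, -2, -2], [-2, 1, 1], [-1, -2, 1]].

[[-1, -2, -2], [-2, 1, 1], [-1, -2, 1]]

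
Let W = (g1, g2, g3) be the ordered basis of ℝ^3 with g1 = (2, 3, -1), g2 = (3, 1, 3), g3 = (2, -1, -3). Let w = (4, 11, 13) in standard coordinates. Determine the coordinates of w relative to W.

(2, 2, -3)

We seek scalars with c_1 g1 + ... + c_3 g3 = w; equivalently solve M c = w where the columns of M are g1, ..., g3.
Gaussian elimination on [M | w] yields c = (2, 2, -3).
Check: 2g1 + 2g2 - 3g3 = (4, 11, 13).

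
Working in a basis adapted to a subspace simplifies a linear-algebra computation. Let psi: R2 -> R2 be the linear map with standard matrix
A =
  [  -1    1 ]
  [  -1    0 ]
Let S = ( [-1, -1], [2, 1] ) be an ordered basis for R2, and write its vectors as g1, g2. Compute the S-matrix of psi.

With P the matrix whose columns are g1, g2, [psi]_S = P^(-1) A P.
Column by column: psi(g1) = A g1 = [0, 1]; its S-coordinates [-2, -1] give column 1.
Continuing for each basis vector yields [psi]_S = [[-2, 3], [-1, 1]].

[[-2, 3], [-1, 1]]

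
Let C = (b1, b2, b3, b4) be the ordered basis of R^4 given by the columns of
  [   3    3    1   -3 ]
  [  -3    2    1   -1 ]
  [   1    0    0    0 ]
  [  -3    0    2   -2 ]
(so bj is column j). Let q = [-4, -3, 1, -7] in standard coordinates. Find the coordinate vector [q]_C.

[1, 1, 2, 4]

[q]_C is the unique c with M c = q, where M has columns b1, ..., b4.
Row-reducing the augmented matrix [M | q] gives c = (1, 1, 2, 4).
Check: b1 + b2 + 2b3 + 4b4 = [-4, -3, 1, -7].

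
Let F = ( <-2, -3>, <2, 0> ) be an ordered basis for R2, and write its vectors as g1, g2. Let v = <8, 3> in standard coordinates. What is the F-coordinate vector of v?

<-1, 3>

Write v = c_1 g1 + c_2 g2 and solve for the c_i.
System: -2c_1 + 2c_2 = 8, -3c_1 + 0c_2 = 3; solving gives c_1 = -1, c_2 = 3.
Check: -g1 + 3g2 = <8, 3>.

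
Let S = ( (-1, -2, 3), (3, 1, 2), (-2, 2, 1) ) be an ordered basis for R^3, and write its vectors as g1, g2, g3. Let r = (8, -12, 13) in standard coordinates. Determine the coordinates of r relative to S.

(4, 2, -3)

[r]_S is the unique c with M c = r, where M has columns g1, ..., g3.
Gaussian elimination on [M | r] yields c = (4, 2, -3).
Check: 4g1 + 2g2 - 3g3 = (8, -12, 13).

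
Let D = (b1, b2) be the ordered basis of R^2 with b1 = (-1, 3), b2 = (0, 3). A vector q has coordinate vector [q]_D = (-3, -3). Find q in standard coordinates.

(3, -18)

By definition q = -3b1 - 3b2.
Summing componentwise gives (3, -18).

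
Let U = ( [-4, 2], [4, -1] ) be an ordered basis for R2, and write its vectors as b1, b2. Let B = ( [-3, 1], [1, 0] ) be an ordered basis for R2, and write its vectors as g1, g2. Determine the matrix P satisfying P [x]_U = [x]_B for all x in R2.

[[2, -1], [2, 1]]

Take x = bj: its U-coordinates are the j-th standard unit vector, so P e_j — column j of P — equals [bj]_B.
b1 = 2g1 + 2g2, giving column 1 = [2, 2]; repeating for each j gives P = [[2, -1], [2, 1]].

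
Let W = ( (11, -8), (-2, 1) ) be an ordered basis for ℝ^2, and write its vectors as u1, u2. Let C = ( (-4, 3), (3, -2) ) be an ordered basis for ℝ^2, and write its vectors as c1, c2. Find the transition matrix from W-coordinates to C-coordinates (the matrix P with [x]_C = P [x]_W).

Take x = uj: its W-coordinates are the j-th standard unit vector, so P e_j — column j of P — equals [uj]_C.
u1 = -2c1 + c2, giving column 1 = (-2, 1); repeating for each j gives P = [[-2, -1], [1, -2]].

[[-2, -1], [1, -2]]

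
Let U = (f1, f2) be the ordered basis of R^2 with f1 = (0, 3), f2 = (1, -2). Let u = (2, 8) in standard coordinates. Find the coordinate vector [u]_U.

We seek scalars with c_1 f1 + c_2 f2 = u; equivalently solve M c = u where the columns of M are f1, f2.
System: 0c_1 + c_2 = 2, 3c_1 - 2c_2 = 8; solving gives c_1 = 4, c_2 = 2.
Check: 4f1 + 2f2 = (2, 8).

(4, 2)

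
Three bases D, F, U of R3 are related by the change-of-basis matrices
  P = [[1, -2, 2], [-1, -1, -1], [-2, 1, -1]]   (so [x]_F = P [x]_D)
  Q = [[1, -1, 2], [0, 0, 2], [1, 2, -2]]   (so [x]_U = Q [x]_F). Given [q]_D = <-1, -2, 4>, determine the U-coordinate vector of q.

<4, -8, 17>

First [q]_F = P [q]_D = <11, -1, -4>.
Then [q]_U = Q [q]_F = <4, -8, 17>.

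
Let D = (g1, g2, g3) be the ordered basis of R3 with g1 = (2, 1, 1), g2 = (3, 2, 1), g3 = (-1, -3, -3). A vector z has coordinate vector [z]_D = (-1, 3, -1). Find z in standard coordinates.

(8, 8, 5)

z = M [z]_D, where M has columns g1, ..., g3.
Carrying out the matrix-vector product, z = (8, 8, 5).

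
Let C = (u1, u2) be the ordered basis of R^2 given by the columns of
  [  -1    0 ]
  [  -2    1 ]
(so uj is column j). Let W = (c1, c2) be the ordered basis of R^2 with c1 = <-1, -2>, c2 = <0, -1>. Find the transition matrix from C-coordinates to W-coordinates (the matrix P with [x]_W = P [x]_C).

[[1, 0], [0, -1]]

Column j of P is [uj]_W, since P maps C-coordinates to W-coordinates.
Expressing u1 in W: u1 = c1 + 0·c2, so column 1 of P is <1, 0>.
Doing the same for each uj gives P = [[1, 0], [0, -1]].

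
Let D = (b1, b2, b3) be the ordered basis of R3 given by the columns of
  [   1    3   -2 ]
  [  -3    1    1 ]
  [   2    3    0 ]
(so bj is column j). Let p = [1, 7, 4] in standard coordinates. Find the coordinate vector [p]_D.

[p]_D is the unique c with M c = p, where M has columns b1, ..., b3.
Solving this 3x3 system gives c = (-1, 2, 2).
Check: -b1 + 2b2 + 2b3 = [1, 7, 4].

[-1, 2, 2]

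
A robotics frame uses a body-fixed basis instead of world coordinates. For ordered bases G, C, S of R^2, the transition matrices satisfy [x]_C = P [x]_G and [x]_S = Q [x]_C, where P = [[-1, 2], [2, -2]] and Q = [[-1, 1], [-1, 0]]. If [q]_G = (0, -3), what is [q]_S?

Apply P to get C-coordinates (-6, 6), then Q to get S-coordinates.
The result is [q]_S = (12, 6).

(12, 6)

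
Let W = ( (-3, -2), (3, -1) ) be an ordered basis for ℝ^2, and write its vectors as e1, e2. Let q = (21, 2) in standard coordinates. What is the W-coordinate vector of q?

[q]_W is the unique c with M c = q, where M has columns e1, e2.
System: -3c_1 + 3c_2 = 21, -2c_1 - c_2 = 2; solving gives c_1 = -3, c_2 = 4.
Check: -3e1 + 4e2 = (21, 2).

(-3, 4)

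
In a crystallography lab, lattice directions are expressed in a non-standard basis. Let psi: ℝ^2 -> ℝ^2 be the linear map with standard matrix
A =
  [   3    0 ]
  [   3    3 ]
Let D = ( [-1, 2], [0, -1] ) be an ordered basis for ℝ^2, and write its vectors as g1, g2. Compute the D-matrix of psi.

[[3, 0], [3, 3]]

With P the matrix whose columns are g1, g2, [psi]_D = P^(-1) A P.
Column by column: psi(g1) = A g1 = [-3, 3]; its D-coordinates [3, 3] give column 1.
Continuing for each basis vector yields [psi]_D = [[3, 0], [3, 3]].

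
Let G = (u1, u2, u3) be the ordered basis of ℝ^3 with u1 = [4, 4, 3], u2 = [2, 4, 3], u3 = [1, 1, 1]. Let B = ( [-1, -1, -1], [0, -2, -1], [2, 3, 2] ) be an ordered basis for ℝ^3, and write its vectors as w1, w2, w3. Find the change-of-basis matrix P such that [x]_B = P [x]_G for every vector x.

Let M have columns uj and N have columns wj. Then for every x, N [x]_B = x = M [x]_G, so P = N^(-1) M.
Since det N = -1, N^(-1) has integer entries; multiplying gives P = [[0, -2, -1], [1, -1, 0], [2, 0, 0]].

[[0, -2, -1], [1, -1, 0], [2, 0, 0]]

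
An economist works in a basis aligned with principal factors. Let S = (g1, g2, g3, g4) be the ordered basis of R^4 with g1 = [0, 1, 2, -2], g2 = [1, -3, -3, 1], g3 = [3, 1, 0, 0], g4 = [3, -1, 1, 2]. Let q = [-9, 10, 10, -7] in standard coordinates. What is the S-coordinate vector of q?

[1, -3, -1, -1]

We seek scalars with c_1 g1 + ... + c_4 g4 = q; equivalently solve M c = q where the columns of M are g1, ..., g4.
Solving this 4x4 system gives c = (1, -3, -1, -1).
Check: g1 - 3g2 - g3 - g4 = [-9, 10, 10, -7].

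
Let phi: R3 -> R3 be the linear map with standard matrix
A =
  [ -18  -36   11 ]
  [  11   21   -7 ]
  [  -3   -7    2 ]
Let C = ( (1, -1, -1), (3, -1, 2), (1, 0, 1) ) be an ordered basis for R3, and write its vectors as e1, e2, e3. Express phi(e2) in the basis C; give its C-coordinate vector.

(0, 2, -2)

Column 2 of [phi]_C is the C-coordinate vector of phi(e2).
In standard coordinates phi(e2) = A e2 = (4, -2, 2).
Converting to C: (4, -2, 2) = 0·e1 + 2e2 - 2e3, so the coordinate vector is (0, 2, -2).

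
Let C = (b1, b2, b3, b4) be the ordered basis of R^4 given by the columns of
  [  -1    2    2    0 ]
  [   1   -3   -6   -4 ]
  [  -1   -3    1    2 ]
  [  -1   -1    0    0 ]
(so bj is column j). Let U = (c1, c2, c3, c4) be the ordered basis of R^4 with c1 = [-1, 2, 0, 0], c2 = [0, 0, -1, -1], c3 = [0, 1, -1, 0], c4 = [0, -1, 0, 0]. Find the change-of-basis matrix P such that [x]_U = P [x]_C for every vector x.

Column j of P is [bj]_U, since P maps C-coordinates to U-coordinates.
Expressing b1 in U: b1 = c1 + c2 + 0·c3 + c4, so column 1 of P is [1, 1, 0, 1].
Doing the same for each bj gives P = [[1, -2, -2, 0], [1, 1, 0, 0], [0, 2, -1, -2], [1, 1, 1, 2]].

[[1, -2, -2, 0], [1, 1, 0, 0], [0, 2, -1, -2], [1, 1, 1, 2]]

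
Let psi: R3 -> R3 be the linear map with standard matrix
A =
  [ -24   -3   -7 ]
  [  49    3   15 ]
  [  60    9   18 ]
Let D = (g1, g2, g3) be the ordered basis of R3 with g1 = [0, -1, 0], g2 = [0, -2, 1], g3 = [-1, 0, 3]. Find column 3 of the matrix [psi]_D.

Compute psi(g3) = A g3 = [3, -4, -6] in standard coordinates.
Then write this in D-coordinates: solve for y in y_1 g1 + ... + y_3 g3 = [3, -4, -6].
This gives y = [-2, 3, -3], which is column 3 of [psi]_D.

[-2, 3, -3]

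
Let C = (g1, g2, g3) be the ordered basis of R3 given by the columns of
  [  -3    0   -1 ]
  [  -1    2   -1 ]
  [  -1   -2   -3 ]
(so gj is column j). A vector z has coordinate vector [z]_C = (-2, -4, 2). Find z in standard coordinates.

(4, -8, 4)

The coordinates say z = -2g1 - 4g2 + 2g3; adding the scaled basis vectors gives (4, -8, 4).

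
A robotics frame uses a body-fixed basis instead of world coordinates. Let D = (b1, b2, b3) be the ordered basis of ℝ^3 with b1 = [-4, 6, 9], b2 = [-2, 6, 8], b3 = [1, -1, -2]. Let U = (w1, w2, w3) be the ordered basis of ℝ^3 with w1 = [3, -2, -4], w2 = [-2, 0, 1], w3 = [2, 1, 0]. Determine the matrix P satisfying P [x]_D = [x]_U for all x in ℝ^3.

[[-2, -2, 1], [1, 0, 2], [2, 2, 1]]

Let M have columns bj and N have columns wj. Then for every x, N [x]_U = x = M [x]_D, so P = N^(-1) M.
Since det N = 1, N^(-1) has integer entries; multiplying gives P = [[-2, -2, 1], [1, 0, 2], [2, 2, 1]].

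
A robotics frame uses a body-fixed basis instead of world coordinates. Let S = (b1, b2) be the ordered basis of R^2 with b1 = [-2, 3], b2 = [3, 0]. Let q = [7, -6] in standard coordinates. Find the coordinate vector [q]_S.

We seek scalars with c_1 b1 + c_2 b2 = q; equivalently solve M c = q where the columns of M are b1, b2.
System: -2c_1 + 3c_2 = 7, 3c_1 + 0c_2 = -6; solving gives c_1 = -2, c_2 = 1.
Check: -2b1 + b2 = [7, -6].

[-2, 1]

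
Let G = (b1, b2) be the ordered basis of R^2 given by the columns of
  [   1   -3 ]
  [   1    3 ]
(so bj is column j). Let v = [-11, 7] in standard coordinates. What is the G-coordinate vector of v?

[-2, 3]

[v]_G is the unique c with M c = v, where M has columns b1, b2.
System: c_1 - 3c_2 = -11, c_1 + 3c_2 = 7; solving gives c_1 = -2, c_2 = 3.
Check: -2b1 + 3b2 = [-11, 7].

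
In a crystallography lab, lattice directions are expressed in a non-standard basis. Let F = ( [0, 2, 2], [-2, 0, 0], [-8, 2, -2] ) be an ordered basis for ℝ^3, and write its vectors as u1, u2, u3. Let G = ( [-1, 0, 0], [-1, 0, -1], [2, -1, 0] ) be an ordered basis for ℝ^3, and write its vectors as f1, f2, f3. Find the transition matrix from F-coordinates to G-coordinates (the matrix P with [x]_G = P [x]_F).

Let M have columns uj and N have columns fj. Then for every x, N [x]_G = x = M [x]_F, so P = N^(-1) M.
Since det N = 1, N^(-1) has integer entries; multiplying gives P = [[-2, 2, 2], [-2, 0, 2], [-2, 0, -2]].

[[-2, 2, 2], [-2, 0, 2], [-2, 0, -2]]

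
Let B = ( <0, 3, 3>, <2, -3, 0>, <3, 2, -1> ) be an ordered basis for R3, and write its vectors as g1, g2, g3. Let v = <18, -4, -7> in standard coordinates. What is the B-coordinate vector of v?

[v]_B is the unique c with M c = v, where M has columns g1, ..., g3.
Gaussian elimination on [M | v] yields c = (-1, 3, 4).
Check: -g1 + 3g2 + 4g3 = <18, -4, -7>.

<-1, 3, 4>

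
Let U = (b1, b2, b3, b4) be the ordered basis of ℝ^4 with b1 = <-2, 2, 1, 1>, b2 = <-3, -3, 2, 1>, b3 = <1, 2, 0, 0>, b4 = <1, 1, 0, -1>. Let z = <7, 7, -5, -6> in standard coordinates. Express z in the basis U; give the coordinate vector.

[z]_U is the unique c with M c = z, where M has columns b1, ..., b4.
Gaussian elimination on [M | z] yields c = (1, -3, -4, 4).
Check: b1 - 3b2 - 4b3 + 4b4 = <7, 7, -5, -6>.

<1, -3, -4, 4>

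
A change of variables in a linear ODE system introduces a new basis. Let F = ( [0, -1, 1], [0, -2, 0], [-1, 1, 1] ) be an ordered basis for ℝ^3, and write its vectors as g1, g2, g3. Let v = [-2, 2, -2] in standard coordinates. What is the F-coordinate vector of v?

We seek scalars with c_1 g1 + ... + c_3 g3 = v; equivalently solve M c = v where the columns of M are g1, ..., g3.
Solving this 3x3 system gives c = (-4, 2, 2).
Check: -4g1 + 2g2 + 2g3 = [-2, 2, -2].

[-4, 2, 2]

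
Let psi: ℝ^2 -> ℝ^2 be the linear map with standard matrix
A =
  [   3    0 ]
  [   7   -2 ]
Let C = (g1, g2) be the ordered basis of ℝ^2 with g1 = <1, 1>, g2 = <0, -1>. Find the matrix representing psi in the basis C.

With P the matrix whose columns are g1, g2, [psi]_C = P^(-1) A P.
Column by column: psi(g1) = A g1 = <3, 5>; its C-coordinates <3, -2> give column 1.
Continuing for each basis vector yields [psi]_C = [[3, 0], [-2, -2]].

[[3, 0], [-2, -2]]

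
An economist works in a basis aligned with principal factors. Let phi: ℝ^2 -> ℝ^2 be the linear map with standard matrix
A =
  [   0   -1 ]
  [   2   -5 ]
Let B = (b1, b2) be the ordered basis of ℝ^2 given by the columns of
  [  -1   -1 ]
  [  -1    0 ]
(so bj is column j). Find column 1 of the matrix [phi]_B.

Column 1 of [phi]_B is the B-coordinate vector of phi(b1).
In standard coordinates phi(b1) = A b1 = [1, 3].
Converting to B: [1, 3] = -3b1 + 2b2, so the coordinate vector is [-3, 2].

[-3, 2]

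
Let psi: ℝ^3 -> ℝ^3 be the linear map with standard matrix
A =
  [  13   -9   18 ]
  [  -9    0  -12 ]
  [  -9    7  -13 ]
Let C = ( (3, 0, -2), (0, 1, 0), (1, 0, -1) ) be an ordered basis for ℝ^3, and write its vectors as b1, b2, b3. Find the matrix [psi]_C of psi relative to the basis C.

Let P have columns b1, ..., b3. Then [psi]_C = P^(-1) A P.
Here det P = -1, so P^(-1) is integer; computing A P first and then P^(-1)(A P) gives [[2, -2, -1], [-3, 0, 3], [-3, -3, -2]].

[[2, -2, -1], [-3, 0, 3], [-3, -3, -2]]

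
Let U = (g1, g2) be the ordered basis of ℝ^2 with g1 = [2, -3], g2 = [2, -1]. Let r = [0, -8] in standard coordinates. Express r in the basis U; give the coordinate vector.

[4, -4]

We seek scalars with c_1 g1 + c_2 g2 = r; equivalently solve M c = r where the columns of M are g1, g2.
System: 2c_1 + 2c_2 = 0, -3c_1 - c_2 = -8; solving gives c_1 = 4, c_2 = -4.
Check: 4g1 - 4g2 = [0, -8].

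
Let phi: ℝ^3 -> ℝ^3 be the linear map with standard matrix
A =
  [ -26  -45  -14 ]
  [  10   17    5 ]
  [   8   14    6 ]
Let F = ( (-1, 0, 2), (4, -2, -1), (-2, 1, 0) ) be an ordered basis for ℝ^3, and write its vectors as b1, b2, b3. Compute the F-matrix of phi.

[[2, -2, -1], [0, -2, 0], [0, -3, -3]]

The j-th column of [phi]_F is [phi(bj)]_F.
phi(b1) = A b1 = (-2, 0, 4) = 2b1 + 0·b2 + 0·b3, so column 1 is (2, 0, 0).
Repeating for b2, b3 and assembling the columns gives [[2, -2, -1], [0, -2, 0], [0, -3, -3]].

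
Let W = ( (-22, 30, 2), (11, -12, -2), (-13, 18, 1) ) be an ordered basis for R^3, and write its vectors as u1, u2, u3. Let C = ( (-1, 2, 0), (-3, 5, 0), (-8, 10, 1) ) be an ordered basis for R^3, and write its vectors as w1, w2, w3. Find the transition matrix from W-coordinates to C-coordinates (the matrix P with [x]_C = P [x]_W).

Column j of P is [uj]_C, since P maps W-coordinates to C-coordinates.
Expressing u1 in C: u1 = 0·w1 + 2w2 + 2w3, so column 1 of P is (0, 2, 2).
Doing the same for each uj gives P = [[0, -1, -1], [2, 2, 2], [2, -2, 1]].

[[0, -1, -1], [2, 2, 2], [2, -2, 1]]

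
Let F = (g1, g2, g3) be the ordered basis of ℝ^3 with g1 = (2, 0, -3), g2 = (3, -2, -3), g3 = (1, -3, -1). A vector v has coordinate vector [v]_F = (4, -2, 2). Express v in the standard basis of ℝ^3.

v = M [v]_F, where M has columns g1, ..., g3.
Carrying out the matrix-vector product, v = (4, -2, -8).

(4, -2, -8)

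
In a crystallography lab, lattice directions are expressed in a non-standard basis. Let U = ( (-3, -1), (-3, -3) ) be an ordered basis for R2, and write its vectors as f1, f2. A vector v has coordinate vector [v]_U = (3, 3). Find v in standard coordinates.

By definition v = 3f1 + 3f2.
Summing componentwise gives (-18, -12).

(-18, -12)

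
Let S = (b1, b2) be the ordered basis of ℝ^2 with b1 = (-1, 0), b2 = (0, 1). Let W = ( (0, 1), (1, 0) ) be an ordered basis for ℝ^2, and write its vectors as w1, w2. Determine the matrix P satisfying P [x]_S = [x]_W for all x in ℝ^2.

[[0, 1], [-1, 0]]

Column j of P is [bj]_W, since P maps S-coordinates to W-coordinates.
Expressing b1 in W: b1 = 0·w1 - w2, so column 1 of P is (0, -1).
Doing the same for each bj gives P = [[0, 1], [-1, 0]].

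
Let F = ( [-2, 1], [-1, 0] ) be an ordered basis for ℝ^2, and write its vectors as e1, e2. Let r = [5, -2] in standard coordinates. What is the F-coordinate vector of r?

[-2, -1]

[r]_F is the unique c with M c = r, where M has columns e1, e2.
System: -2c_1 - c_2 = 5, c_1 + 0c_2 = -2; solving gives c_1 = -2, c_2 = -1.
Check: -2e1 - e2 = [5, -2].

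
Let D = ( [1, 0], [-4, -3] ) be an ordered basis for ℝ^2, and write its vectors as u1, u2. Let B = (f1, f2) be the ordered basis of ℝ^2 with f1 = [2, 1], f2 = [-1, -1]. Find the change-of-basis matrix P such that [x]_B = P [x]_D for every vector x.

[[1, -1], [1, 2]]

Let M have columns uj and N have columns fj. Then for every x, N [x]_B = x = M [x]_D, so P = N^(-1) M.
Since det N = -1, N^(-1) has integer entries; multiplying gives P = [[1, -1], [1, 2]].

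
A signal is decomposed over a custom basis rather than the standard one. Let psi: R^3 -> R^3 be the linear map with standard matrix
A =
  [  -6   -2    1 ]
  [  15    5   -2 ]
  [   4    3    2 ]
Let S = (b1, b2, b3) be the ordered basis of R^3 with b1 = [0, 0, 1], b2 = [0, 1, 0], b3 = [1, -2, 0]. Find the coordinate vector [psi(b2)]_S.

[3, 1, -2]

Compute psi(b2) = A b2 = [-2, 5, 3] in standard coordinates.
Then write this in S-coordinates: solve for y in y_1 b1 + ... + y_3 b3 = [-2, 5, 3].
This gives y = [3, 1, -2], which is column 2 of [psi]_S.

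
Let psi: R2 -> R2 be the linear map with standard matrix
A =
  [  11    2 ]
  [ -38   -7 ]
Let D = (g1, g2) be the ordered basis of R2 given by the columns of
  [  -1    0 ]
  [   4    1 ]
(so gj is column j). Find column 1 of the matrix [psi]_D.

Compute psi(g1) = A g1 = (-3, 10) in standard coordinates.
Then write this in D-coordinates: solve for y in y_1 g1 + y_2 g2 = (-3, 10).
This gives y = (3, -2), which is column 1 of [psi]_D.

(3, -2)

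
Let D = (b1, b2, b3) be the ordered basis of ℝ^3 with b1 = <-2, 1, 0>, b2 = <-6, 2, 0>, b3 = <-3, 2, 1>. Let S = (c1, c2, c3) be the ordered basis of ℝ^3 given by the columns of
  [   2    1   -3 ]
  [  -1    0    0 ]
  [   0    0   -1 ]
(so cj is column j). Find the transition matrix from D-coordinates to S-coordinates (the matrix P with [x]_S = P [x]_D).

[[-1, -2, -2], [0, -2, -2], [0, 0, -1]]

Column j of P is [bj]_S, since P maps D-coordinates to S-coordinates.
Expressing b1 in S: b1 = -c1 + 0·c2 + 0·c3, so column 1 of P is <-1, 0, 0>.
Doing the same for each bj gives P = [[-1, -2, -2], [0, -2, -2], [0, 0, -1]].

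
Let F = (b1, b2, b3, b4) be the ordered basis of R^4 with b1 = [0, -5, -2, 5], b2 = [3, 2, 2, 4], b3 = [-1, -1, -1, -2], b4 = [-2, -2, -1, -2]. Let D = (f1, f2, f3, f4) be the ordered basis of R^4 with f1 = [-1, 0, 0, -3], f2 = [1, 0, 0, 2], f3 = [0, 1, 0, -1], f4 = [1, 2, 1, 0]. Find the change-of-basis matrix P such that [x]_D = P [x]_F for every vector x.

[[0, 0, 1, 0], [2, 1, 1, -1], [-1, -2, 1, 0], [-2, 2, -1, -1]]

Let M have columns bj and N have columns fj. Then for every x, N [x]_D = x = M [x]_F, so P = N^(-1) M.
Since det N = 1, N^(-1) has integer entries; multiplying gives P = [[0, 0, 1, 0], [2, 1, 1, -1], [-1, -2, 1, 0], [-2, 2, -1, -1]].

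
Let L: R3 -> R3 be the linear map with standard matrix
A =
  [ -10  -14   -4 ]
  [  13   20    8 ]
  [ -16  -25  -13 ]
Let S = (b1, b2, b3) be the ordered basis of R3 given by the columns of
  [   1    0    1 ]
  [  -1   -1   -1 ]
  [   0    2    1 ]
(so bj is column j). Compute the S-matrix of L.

Let P have columns b1, ..., b3. Then [L]_S = P^(-1) A P.
Here det P = -1, so P^(-1) is integer; computing A P first and then P^(-1)(A P) gives [[1, 3, 2], [3, -2, -1], [3, 3, -2]].

[[1, 3, 2], [3, -2, -1], [3, 3, -2]]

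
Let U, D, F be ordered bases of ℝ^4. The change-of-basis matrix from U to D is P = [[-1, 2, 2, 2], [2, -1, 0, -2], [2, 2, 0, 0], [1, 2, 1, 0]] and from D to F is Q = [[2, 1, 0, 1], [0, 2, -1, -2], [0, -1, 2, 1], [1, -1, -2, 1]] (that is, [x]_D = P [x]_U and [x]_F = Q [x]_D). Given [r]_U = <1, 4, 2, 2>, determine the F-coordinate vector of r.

<35, -44, 37, 12>

Composing the changes, [r]_F = Q P [r]_U.
Q P = [[1, 5, 5, 2], [0, -8, -2, -4], [3, 7, 1, 2], [-6, 1, 3, 4]]; applying this to <1, 4, 2, 2> gives <35, -44, 37, 12>.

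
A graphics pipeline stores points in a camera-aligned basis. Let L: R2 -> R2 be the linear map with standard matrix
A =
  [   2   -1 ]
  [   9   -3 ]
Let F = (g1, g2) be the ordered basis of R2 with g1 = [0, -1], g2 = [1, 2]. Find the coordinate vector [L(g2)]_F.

Compute L(g2) = A g2 = [0, 3] in standard coordinates.
Then write this in F-coordinates: solve for y in y_1 g1 + y_2 g2 = [0, 3].
This gives y = [-3, 0], which is column 2 of [L]_F.

[-3, 0]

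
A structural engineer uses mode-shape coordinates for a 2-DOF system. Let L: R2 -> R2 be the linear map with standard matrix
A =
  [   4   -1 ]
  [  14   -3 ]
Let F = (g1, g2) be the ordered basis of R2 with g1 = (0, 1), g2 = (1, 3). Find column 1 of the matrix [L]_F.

(0, -1)

Compute L(g1) = A g1 = (-1, -3) in standard coordinates.
Then write this in F-coordinates: solve for y in y_1 g1 + y_2 g2 = (-1, -3).
This gives y = (0, -1), which is column 1 of [L]_F.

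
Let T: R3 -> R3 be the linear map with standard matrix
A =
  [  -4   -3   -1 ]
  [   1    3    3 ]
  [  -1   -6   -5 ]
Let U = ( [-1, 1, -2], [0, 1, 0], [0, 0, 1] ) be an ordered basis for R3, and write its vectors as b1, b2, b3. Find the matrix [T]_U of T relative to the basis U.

Let P have columns b1, ..., b3. Then [T]_U = P^(-1) A P.
Here det P = -1, so P^(-1) is integer; computing A P first and then P^(-1)(A P) gives [[-3, 3, 1], [-1, 0, 2], [-1, 0, -3]].

[[-3, 3, 1], [-1, 0, 2], [-1, 0, -3]]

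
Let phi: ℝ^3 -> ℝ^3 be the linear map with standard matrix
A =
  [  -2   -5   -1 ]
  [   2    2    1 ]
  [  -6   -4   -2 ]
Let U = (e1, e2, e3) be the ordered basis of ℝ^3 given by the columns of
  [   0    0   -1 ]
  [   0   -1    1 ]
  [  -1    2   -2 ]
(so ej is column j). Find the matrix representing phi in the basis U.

Let P have columns e1, ..., e3. Then [phi]_U = P^(-1) A P.
Here det P = 1, so P^(-1) is integer; computing A P first and then P^(-1)(A P) gives [[0, 0, -2], [0, -3, 3], [-1, -3, 1]].

[[0, 0, -2], [0, -3, 3], [-1, -3, 1]]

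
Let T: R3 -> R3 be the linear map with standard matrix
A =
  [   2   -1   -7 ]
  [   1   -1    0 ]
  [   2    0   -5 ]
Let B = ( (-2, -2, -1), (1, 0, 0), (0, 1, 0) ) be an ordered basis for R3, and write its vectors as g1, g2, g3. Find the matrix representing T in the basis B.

The j-th column of [T]_B is [T(gj)]_B.
T(g1) = A g1 = (5, 0, 1) = -g1 + 3g2 - 2g3, so column 1 is (-1, 3, -2).
Repeating for g2, g3 and assembling the columns gives [[-1, -2, 0], [3, -2, -1], [-2, -3, -1]].

[[-1, -2, 0], [3, -2, -1], [-2, -3, -1]]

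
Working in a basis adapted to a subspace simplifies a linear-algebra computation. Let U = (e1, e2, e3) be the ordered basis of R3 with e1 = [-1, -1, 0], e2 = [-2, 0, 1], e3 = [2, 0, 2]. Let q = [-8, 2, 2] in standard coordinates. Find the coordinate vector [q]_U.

[-2, 4, -1]

[q]_U is the unique c with M c = q, where M has columns e1, ..., e3.
Solving this 3x3 system gives c = (-2, 4, -1).
Check: -2e1 + 4e2 - e3 = [-8, 2, 2].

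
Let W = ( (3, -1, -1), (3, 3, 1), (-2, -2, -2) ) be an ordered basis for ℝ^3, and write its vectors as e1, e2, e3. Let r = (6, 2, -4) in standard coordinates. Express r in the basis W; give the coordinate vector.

(1, 3, 3)

Write r = c_1 e1 + ... + c_3 e3 and solve for the c_i.
Gaussian elimination on [M | r] yields c = (1, 3, 3).
Check: e1 + 3e2 + 3e3 = (6, 2, -4).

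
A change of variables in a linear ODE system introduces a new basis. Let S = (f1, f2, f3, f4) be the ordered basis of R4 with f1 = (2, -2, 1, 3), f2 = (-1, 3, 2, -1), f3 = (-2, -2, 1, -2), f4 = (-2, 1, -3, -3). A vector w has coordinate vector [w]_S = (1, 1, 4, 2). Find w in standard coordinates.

(-11, -5, 1, -12)

w = M [w]_S, where M has columns f1, ..., f4.
Carrying out the matrix-vector product, w = (-11, -5, 1, -12).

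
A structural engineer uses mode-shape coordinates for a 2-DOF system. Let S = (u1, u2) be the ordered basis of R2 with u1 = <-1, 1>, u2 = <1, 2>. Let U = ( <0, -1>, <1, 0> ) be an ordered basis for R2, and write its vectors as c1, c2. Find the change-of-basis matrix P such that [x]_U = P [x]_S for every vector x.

[[-1, -2], [-1, 1]]

Take x = uj: its S-coordinates are the j-th standard unit vector, so P e_j — column j of P — equals [uj]_U.
u1 = -c1 - c2, giving column 1 = <-1, -1>; repeating for each j gives P = [[-1, -2], [-1, 1]].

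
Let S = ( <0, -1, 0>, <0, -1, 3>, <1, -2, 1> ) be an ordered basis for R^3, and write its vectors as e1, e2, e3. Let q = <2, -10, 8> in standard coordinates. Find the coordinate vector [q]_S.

We seek scalars with c_1 e1 + ... + c_3 e3 = q; equivalently solve M c = q where the columns of M are e1, ..., e3.
Solving this 3x3 system gives c = (4, 2, 2).
Check: 4e1 + 2e2 + 2e3 = <2, -10, 8>.

<4, 2, 2>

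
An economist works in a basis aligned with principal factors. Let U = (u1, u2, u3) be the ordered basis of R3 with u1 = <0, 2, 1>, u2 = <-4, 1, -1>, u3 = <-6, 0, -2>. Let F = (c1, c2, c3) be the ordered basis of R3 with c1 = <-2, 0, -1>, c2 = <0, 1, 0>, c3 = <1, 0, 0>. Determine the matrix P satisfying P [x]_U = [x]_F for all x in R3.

[[-1, 1, 2], [2, 1, 0], [-2, -2, -2]]

Take x = uj: its U-coordinates are the j-th standard unit vector, so P e_j — column j of P — equals [uj]_F.
u1 = -c1 + 2c2 - 2c3, giving column 1 = <-1, 2, -2>; repeating for each j gives P = [[-1, 1, 2], [2, 1, 0], [-2, -2, -2]].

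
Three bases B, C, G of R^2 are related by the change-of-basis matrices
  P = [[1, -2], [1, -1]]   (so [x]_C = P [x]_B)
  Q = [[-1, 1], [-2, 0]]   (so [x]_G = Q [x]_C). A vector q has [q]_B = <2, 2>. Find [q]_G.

<2, 4>

First [q]_C = P [q]_B = <-2, 0>.
Then [q]_G = Q [q]_C = <2, 4>.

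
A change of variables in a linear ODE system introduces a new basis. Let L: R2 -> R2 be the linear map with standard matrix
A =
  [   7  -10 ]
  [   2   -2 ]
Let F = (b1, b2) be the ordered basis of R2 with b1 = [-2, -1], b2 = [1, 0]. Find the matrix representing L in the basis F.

[[2, -2], [0, 3]]

The j-th column of [L]_F is [L(bj)]_F.
L(b1) = A b1 = [-4, -2] = 2b1 + 0·b2, so column 1 is [2, 0].
Repeating for b2 and assembling the columns gives [[2, -2], [0, 3]].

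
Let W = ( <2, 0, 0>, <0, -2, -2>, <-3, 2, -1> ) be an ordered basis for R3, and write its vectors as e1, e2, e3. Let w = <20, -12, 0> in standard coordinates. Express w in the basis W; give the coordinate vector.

[w]_W is the unique c with M c = w, where M has columns e1, ..., e3.
Row-reducing the augmented matrix [M | w] gives c = (4, 2, -4).
Check: 4e1 + 2e2 - 4e3 = <20, -12, 0>.

<4, 2, -4>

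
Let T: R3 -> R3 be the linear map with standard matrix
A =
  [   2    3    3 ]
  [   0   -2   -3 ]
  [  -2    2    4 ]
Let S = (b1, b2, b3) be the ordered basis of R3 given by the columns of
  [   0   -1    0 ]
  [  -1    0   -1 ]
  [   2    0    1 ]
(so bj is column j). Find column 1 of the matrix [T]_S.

Column 1 of [T]_S is the S-coordinate vector of T(b1).
In standard coordinates T(b1) = A b1 = [3, -4, 6].
Converting to S: [3, -4, 6] = 2b1 - 3b2 + 2b3, so the coordinate vector is [2, -3, 2].

[2, -3, 2]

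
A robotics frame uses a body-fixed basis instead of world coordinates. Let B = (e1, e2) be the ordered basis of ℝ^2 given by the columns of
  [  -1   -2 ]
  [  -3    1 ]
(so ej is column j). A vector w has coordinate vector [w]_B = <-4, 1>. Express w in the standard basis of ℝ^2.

<2, 13>

The coordinates say w = -4e1 + e2; adding the scaled basis vectors gives <2, 13>.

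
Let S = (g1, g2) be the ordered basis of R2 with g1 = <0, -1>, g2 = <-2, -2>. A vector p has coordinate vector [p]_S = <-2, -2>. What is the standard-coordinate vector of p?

p = M [p]_S, where M has columns g1, g2.
Carrying out the matrix-vector product, p = <4, 6>.

<4, 6>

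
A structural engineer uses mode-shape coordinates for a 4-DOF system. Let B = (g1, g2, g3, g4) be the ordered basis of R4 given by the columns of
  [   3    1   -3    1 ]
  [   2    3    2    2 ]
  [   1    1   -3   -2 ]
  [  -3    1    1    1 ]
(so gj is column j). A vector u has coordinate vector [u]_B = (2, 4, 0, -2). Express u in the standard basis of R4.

(8, 12, 10, -4)

By definition u = 2g1 + 4g2 + 0·g3 - 2g4.
Summing componentwise gives (8, 12, 10, -4).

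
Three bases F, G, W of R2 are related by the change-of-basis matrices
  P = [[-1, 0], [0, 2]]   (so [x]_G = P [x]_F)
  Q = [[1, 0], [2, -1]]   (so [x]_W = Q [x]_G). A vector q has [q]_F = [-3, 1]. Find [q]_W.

First [q]_G = P [q]_F = [3, 2].
Then [q]_W = Q [q]_G = [3, 4].

[3, 4]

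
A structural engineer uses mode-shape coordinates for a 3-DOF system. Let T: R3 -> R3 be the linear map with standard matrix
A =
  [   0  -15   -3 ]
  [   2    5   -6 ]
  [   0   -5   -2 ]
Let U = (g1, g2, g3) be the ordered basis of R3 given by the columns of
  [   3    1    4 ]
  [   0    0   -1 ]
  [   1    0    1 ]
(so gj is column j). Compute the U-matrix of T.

[[-2, 2, 0], [3, 2, 0], [0, -2, 3]]

With P the matrix whose columns are g1, ..., g3, [T]_U = P^(-1) A P.
Column by column: T(g1) = A g1 = (-3, 0, -2); its U-coordinates (-2, 3, 0) give column 1.
Continuing for each basis vector yields [T]_U = [[-2, 2, 0], [3, 2, 0], [0, -2, 3]].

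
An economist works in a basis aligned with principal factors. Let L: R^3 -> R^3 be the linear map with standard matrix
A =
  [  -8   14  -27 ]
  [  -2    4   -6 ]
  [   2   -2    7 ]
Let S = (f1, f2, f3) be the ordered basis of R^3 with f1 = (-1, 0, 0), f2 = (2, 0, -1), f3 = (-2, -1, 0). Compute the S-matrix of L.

With P the matrix whose columns are f1, ..., f3, [L]_S = P^(-1) A P.
Column by column: L(f1) = A f1 = (8, 2, -2); its S-coordinates (0, 2, -2) give column 1.
Continuing for each basis vector yields [L]_S = [[0, -1, 2], [2, 3, 2], [-2, -2, 0]].

[[0, -1, 2], [2, 3, 2], [-2, -2, 0]]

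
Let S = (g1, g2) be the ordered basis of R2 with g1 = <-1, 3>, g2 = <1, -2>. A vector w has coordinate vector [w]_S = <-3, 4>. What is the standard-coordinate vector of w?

w = M [w]_S, where M has columns g1, g2.
Carrying out the matrix-vector product, w = <7, -17>.

<7, -17>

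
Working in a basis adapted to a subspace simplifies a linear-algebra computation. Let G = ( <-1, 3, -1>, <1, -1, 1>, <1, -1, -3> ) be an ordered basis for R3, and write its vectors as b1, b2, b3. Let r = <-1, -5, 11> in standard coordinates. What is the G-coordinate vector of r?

We seek scalars with c_1 b1 + ... + c_3 b3 = r; equivalently solve M c = r where the columns of M are b1, ..., b3.
Row-reducing the augmented matrix [M | r] gives c = (-3, -1, -3).
Check: -3b1 - b2 - 3b3 = <-1, -5, 11>.

<-3, -1, -3>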